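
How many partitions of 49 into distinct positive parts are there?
q(49) = 3264

A partition into distinct parts is a strictly decreasing sequence summing to n. The recurrence d(n, m) = d(n, m−1) + d(n−m, m−1) (use part m at most once) with q(n) = d(n, n) gives q(49) = 3264. (Euler's theorem: # distinct-part partitions = # odd-part partitions.)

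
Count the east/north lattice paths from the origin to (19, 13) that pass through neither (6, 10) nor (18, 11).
Number of paths = 239409562

Inclusion–exclusion. Total paths: C(32, 19) = 347373600. Through P₁: C(16, 6)·C(16, 13) = 4484480. Through P₂: C(29, 18)·C(3, 1) = 103791870. Since P₁ is strictly southwest of P₂, a monotone path through both must visit P₁ then P₂; paths through both = C(16, 6)·C(13, 12)·C(3, 1) = 312312. Avoid both = 347373600 − 4484480 − 103791870 + 312312 = 239409562.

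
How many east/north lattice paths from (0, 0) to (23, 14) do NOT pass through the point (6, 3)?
Number of paths = 4303255680

Total paths from (0, 0) to (23, 14): C(37, 23) = 6107086800. Paths through (6, 3): (paths (0, 0) → (6, 3)) × (paths (6, 3) → (23, 14)) = C(9, 6) · C(28, 17) = 84 · 21474180 = 1803831120. Avoidance count = 6107086800 − 1803831120 = 4303255680.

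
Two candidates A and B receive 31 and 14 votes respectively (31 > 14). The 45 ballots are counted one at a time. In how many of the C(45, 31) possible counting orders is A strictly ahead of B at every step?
Strict-lead orderings = 63040282096

Total orderings of the 45 votes with 31 for A: C(45, 31) = 166871334960. By the Bertrand ballot formula (Cycle Lemma / reflection principle), the number of orderings in which A is strictly ahead of B throughout is (p − q)/(p + q) · C(p + q, p) = (31 − 14)/(31 + 14) · 166871334960 = 63040282096.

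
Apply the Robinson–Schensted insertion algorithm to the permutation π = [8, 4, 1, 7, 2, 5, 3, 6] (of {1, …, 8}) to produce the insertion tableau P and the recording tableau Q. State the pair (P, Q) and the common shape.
P = [1, 2, 3, 6] / [4, 5] / [7] / [8];  Q = [1, 4, 6, 8] / [2, 5] / [3] / [7];  common shape = (4, 2, 1, 1)

Row-insert the values π_1, π_2, … into P one at a time, bumping the leftmost entry strictly greater than the inserted value down to the next row. The recording tableau Q records, in position (i, j), the step at which that cell was added to P.
  Insert 8 (step 1): P = [8];  Q = [1]
  Insert 4 (step 2): P = [4] / [8];  Q = [1] / [2]
  Insert 1 (step 3): P = [1] / [4] / [8];  Q = [1] / [2] / [3]
  Insert 7 (step 4): P = [1, 7] / [4] / [8];  Q = [1, 4] / [2] / [3]
  Insert 2 (step 5): P = [1, 2] / [4, 7] / [8];  Q = [1, 4] / [2, 5] / [3]
  Insert 5 (step 6): P = [1, 2, 5] / [4, 7] / [8];  Q = [1, 4, 6] / [2, 5] / [3]
  Insert 3 (step 7): P = [1, 2, 3] / [4, 5] / [7] / [8];  Q = [1, 4, 6] / [2, 5] / [3] / [7]
  Insert 6 (step 8): P = [1, 2, 3, 6] / [4, 5] / [7] / [8];  Q = [1, 4, 6, 8] / [2, 5] / [3] / [7]
Final shape: (4, 2, 1, 1).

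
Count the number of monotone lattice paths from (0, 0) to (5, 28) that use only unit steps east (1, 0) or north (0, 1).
Number of paths = 237336

A monotone lattice path from (0, 0) to (5, 28) consists of 5 east steps and 28 north steps in some order, so it is determined by which 5 of the 33 steps are east. The count is C(33, 5) = 237336.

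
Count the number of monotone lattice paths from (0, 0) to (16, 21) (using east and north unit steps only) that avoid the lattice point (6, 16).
Number of paths = 12651711831

Total paths from (0, 0) to (16, 21): C(37, 16) = 12875774670. Paths through (6, 16): (paths (0, 0) → (6, 16)) × (paths (6, 16) → (16, 21)) = C(22, 6) · C(15, 10) = 74613 · 3003 = 224062839. Avoidance count = 12875774670 − 224062839 = 12651711831.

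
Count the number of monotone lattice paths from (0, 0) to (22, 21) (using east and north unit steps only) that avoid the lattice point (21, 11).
Number of paths = 1050630212580

Total paths from (0, 0) to (22, 21): C(43, 22) = 1052049481860. Paths through (21, 11): (paths (0, 0) → (21, 11)) × (paths (21, 11) → (22, 21)) = C(32, 21) · C(11, 1) = 129024480 · 11 = 1419269280. Avoidance count = 1052049481860 − 1419269280 = 1050630212580.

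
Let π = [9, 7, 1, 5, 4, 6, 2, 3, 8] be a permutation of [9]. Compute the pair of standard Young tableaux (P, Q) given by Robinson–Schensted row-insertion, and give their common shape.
P = [1, 2, 3, 8] / [4, 6] / [5] / [7] / [9];  Q = [1, 4, 6, 9] / [2, 8] / [3] / [5] / [7];  common shape = (4, 2, 1, 1, 1)

Row-insert the values π_1, π_2, … into P one at a time, bumping the leftmost entry strictly greater than the inserted value down to the next row. The recording tableau Q records, in position (i, j), the step at which that cell was added to P.
  Insert 9 (step 1): P = [9];  Q = [1]
  Insert 7 (step 2): P = [7] / [9];  Q = [1] / [2]
  Insert 1 (step 3): P = [1] / [7] / [9];  Q = [1] / [2] / [3]
  Insert 5 (step 4): P = [1, 5] / [7] / [9];  Q = [1, 4] / [2] / [3]
  Insert 4 (step 5): P = [1, 4] / [5] / [7] / [9];  Q = [1, 4] / [2] / [3] / [5]
  Insert 6 (step 6): P = [1, 4, 6] / [5] / [7] / [9];  Q = [1, 4, 6] / [2] / [3] / [5]
  Insert 2 (step 7): P = [1, 2, 6] / [4] / [5] / [7] / [9];  Q = [1, 4, 6] / [2] / [3] / [5] / [7]
  Insert 3 (step 8): P = [1, 2, 3] / [4, 6] / [5] / [7] / [9];  Q = [1, 4, 6] / [2, 8] / [3] / [5] / [7]
  Insert 8 (step 9): P = [1, 2, 3, 8] / [4, 6] / [5] / [7] / [9];  Q = [1, 4, 6, 9] / [2, 8] / [3] / [5] / [7]
Final shape: (4, 2, 1, 1, 1).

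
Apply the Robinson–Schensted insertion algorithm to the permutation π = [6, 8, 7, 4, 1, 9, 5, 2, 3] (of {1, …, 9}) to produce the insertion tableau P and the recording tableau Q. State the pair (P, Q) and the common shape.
P = [1, 2, 3] / [4, 5, 9] / [6, 7] / [8];  Q = [1, 2, 6] / [3, 7, 9] / [4, 8] / [5];  common shape = (3, 3, 2, 1)

Row-insert the values π_1, π_2, … into P one at a time, bumping the leftmost entry strictly greater than the inserted value down to the next row. The recording tableau Q records, in position (i, j), the step at which that cell was added to P.
  Insert 6 (step 1): P = [6];  Q = [1]
  Insert 8 (step 2): P = [6, 8];  Q = [1, 2]
  Insert 7 (step 3): P = [6, 7] / [8];  Q = [1, 2] / [3]
  Insert 4 (step 4): P = [4, 7] / [6] / [8];  Q = [1, 2] / [3] / [4]
  Insert 1 (step 5): P = [1, 7] / [4] / [6] / [8];  Q = [1, 2] / [3] / [4] / [5]
  Insert 9 (step 6): P = [1, 7, 9] / [4] / [6] / [8];  Q = [1, 2, 6] / [3] / [4] / [5]
  Insert 5 (step 7): P = [1, 5, 9] / [4, 7] / [6] / [8];  Q = [1, 2, 6] / [3, 7] / [4] / [5]
  Insert 2 (step 8): P = [1, 2, 9] / [4, 5] / [6, 7] / [8];  Q = [1, 2, 6] / [3, 7] / [4, 8] / [5]
  Insert 3 (step 9): P = [1, 2, 3] / [4, 5, 9] / [6, 7] / [8];  Q = [1, 2, 6] / [3, 7, 9] / [4, 8] / [5]
Final shape: (3, 3, 2, 1).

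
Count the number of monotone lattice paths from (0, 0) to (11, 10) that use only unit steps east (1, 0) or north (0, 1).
Number of paths = 352716

A monotone lattice path from (0, 0) to (11, 10) consists of 11 east steps and 10 north steps in some order, so it is determined by which 11 of the 21 steps are east. The count is C(21, 11) = 352716.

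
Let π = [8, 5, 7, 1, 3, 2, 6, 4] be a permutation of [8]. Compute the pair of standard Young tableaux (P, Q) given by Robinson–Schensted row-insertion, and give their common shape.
P = [1, 2, 4] / [3, 6] / [5, 7] / [8];  Q = [1, 3, 7] / [2, 5] / [4, 8] / [6];  common shape = (3, 2, 2, 1)

Row-insert the values π_1, π_2, … into P one at a time, bumping the leftmost entry strictly greater than the inserted value down to the next row. The recording tableau Q records, in position (i, j), the step at which that cell was added to P.
  Insert 8 (step 1): P = [8];  Q = [1]
  Insert 5 (step 2): P = [5] / [8];  Q = [1] / [2]
  Insert 7 (step 3): P = [5, 7] / [8];  Q = [1, 3] / [2]
  Insert 1 (step 4): P = [1, 7] / [5] / [8];  Q = [1, 3] / [2] / [4]
  Insert 3 (step 5): P = [1, 3] / [5, 7] / [8];  Q = [1, 3] / [2, 5] / [4]
  Insert 2 (step 6): P = [1, 2] / [3, 7] / [5] / [8];  Q = [1, 3] / [2, 5] / [4] / [6]
  Insert 6 (step 7): P = [1, 2, 6] / [3, 7] / [5] / [8];  Q = [1, 3, 7] / [2, 5] / [4] / [6]
  Insert 4 (step 8): P = [1, 2, 4] / [3, 6] / [5, 7] / [8];  Q = [1, 3, 7] / [2, 5] / [4, 8] / [6]
Final shape: (3, 2, 2, 1).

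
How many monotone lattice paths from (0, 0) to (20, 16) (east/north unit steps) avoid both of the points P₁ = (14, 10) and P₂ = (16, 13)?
Number of paths = 3806874141

Inclusion–exclusion. Total paths: C(36, 20) = 7307872110. Through P₁: C(24, 14)·C(12, 6) = 1812200544. Through P₂: C(29, 16)·C(7, 4) = 2375237025. Since P₁ is strictly southwest of P₂, a monotone path through both must visit P₁ then P₂; paths through both = C(24, 14)·C(5, 2)·C(7, 4) = 686439600. Avoid both = 7307872110 − 1812200544 − 2375237025 + 686439600 = 3806874141.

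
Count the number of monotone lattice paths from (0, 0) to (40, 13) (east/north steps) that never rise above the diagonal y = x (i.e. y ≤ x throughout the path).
Number of paths = 574609830760

By the reflection principle (André's argument), the number of monotone paths to (40, 13) with n ≤ m that never go above y = x is C(53, 40) − C(53, 41) = 841392966470 − 266783135710 = 574609830760.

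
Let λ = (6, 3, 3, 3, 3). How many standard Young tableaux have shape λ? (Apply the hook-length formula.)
# SYT of shape (6, 3, 3, 3, 3) = 1429428

Hook-length formula: f^λ = n! / Π hook(c), product over all cells c of the Young diagram. For λ = (6, 3, 3, 3, 3), n = 18 boxes. Hook lengths by row (left-to-right, top-to-bottom): [10, 9, 8, 3, 2, 1]; [6, 5, 4]; [5, 4, 3]; [4, 3, 2]; [3, 2, 1]. Product of hooks = 4478976000. So f^λ = 18! / 4478976000 = 6402373705728000 / 4478976000 = 1429428.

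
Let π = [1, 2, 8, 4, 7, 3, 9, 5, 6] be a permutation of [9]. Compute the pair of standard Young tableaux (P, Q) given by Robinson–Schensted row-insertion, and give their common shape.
P = [1, 2, 3, 5, 6] / [4, 7, 9] / [8];  Q = [1, 2, 3, 5, 7] / [4, 8, 9] / [6];  common shape = (5, 3, 1)

Row-insert the values π_1, π_2, … into P one at a time, bumping the leftmost entry strictly greater than the inserted value down to the next row. The recording tableau Q records, in position (i, j), the step at which that cell was added to P.
  Insert 1 (step 1): P = [1];  Q = [1]
  Insert 2 (step 2): P = [1, 2];  Q = [1, 2]
  Insert 8 (step 3): P = [1, 2, 8];  Q = [1, 2, 3]
  Insert 4 (step 4): P = [1, 2, 4] / [8];  Q = [1, 2, 3] / [4]
  Insert 7 (step 5): P = [1, 2, 4, 7] / [8];  Q = [1, 2, 3, 5] / [4]
  Insert 3 (step 6): P = [1, 2, 3, 7] / [4] / [8];  Q = [1, 2, 3, 5] / [4] / [6]
  Insert 9 (step 7): P = [1, 2, 3, 7, 9] / [4] / [8];  Q = [1, 2, 3, 5, 7] / [4] / [6]
  Insert 5 (step 8): P = [1, 2, 3, 5, 9] / [4, 7] / [8];  Q = [1, 2, 3, 5, 7] / [4, 8] / [6]
  Insert 6 (step 9): P = [1, 2, 3, 5, 6] / [4, 7, 9] / [8];  Q = [1, 2, 3, 5, 7] / [4, 8, 9] / [6]
Final shape: (5, 3, 1).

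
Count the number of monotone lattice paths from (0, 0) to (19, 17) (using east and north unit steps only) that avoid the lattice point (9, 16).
Number of paths = 8575023875

Total paths from (0, 0) to (19, 17): C(36, 19) = 8597496600. Paths through (9, 16): (paths (0, 0) → (9, 16)) × (paths (9, 16) → (19, 17)) = C(25, 9) · C(11, 10) = 2042975 · 11 = 22472725. Avoidance count = 8597496600 − 22472725 = 8575023875.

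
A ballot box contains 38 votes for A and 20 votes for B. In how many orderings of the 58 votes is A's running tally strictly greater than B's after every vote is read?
Strict-lead orderings = 573285572389530

Total orderings of the 58 votes with 38 for A: C(58, 38) = 1847253511032930. By the Bertrand ballot formula (Cycle Lemma / reflection principle), the number of orderings in which A is strictly ahead of B throughout is (p − q)/(p + q) · C(p + q, p) = (38 − 20)/(38 + 20) · 1847253511032930 = 573285572389530.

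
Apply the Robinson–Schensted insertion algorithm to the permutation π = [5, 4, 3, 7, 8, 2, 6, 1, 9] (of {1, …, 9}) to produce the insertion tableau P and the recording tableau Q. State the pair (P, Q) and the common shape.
P = [1, 6, 8, 9] / [2, 7] / [3] / [4] / [5];  Q = [1, 4, 5, 9] / [2, 7] / [3] / [6] / [8];  common shape = (4, 2, 1, 1, 1)

Row-insert the values π_1, π_2, … into P one at a time, bumping the leftmost entry strictly greater than the inserted value down to the next row. The recording tableau Q records, in position (i, j), the step at which that cell was added to P.
  Insert 5 (step 1): P = [5];  Q = [1]
  Insert 4 (step 2): P = [4] / [5];  Q = [1] / [2]
  Insert 3 (step 3): P = [3] / [4] / [5];  Q = [1] / [2] / [3]
  Insert 7 (step 4): P = [3, 7] / [4] / [5];  Q = [1, 4] / [2] / [3]
  Insert 8 (step 5): P = [3, 7, 8] / [4] / [5];  Q = [1, 4, 5] / [2] / [3]
  Insert 2 (step 6): P = [2, 7, 8] / [3] / [4] / [5];  Q = [1, 4, 5] / [2] / [3] / [6]
  Insert 6 (step 7): P = [2, 6, 8] / [3, 7] / [4] / [5];  Q = [1, 4, 5] / [2, 7] / [3] / [6]
  Insert 1 (step 8): P = [1, 6, 8] / [2, 7] / [3] / [4] / [5];  Q = [1, 4, 5] / [2, 7] / [3] / [6] / [8]
  Insert 9 (step 9): P = [1, 6, 8, 9] / [2, 7] / [3] / [4] / [5];  Q = [1, 4, 5, 9] / [2, 7] / [3] / [6] / [8]
Final shape: (4, 2, 1, 1, 1).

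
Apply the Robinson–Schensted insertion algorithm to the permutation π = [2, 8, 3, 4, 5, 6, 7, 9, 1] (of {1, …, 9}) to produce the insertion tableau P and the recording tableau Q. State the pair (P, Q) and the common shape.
P = [1, 3, 4, 5, 6, 7, 9] / [2] / [8];  Q = [1, 2, 4, 5, 6, 7, 8] / [3] / [9];  common shape = (7, 1, 1)

Row-insert the values π_1, π_2, … into P one at a time, bumping the leftmost entry strictly greater than the inserted value down to the next row. The recording tableau Q records, in position (i, j), the step at which that cell was added to P.
  Insert 2 (step 1): P = [2];  Q = [1]
  Insert 8 (step 2): P = [2, 8];  Q = [1, 2]
  Insert 3 (step 3): P = [2, 3] / [8];  Q = [1, 2] / [3]
  Insert 4 (step 4): P = [2, 3, 4] / [8];  Q = [1, 2, 4] / [3]
  Insert 5 (step 5): P = [2, 3, 4, 5] / [8];  Q = [1, 2, 4, 5] / [3]
  Insert 6 (step 6): P = [2, 3, 4, 5, 6] / [8];  Q = [1, 2, 4, 5, 6] / [3]
  Insert 7 (step 7): P = [2, 3, 4, 5, 6, 7] / [8];  Q = [1, 2, 4, 5, 6, 7] / [3]
  Insert 9 (step 8): P = [2, 3, 4, 5, 6, 7, 9] / [8];  Q = [1, 2, 4, 5, 6, 7, 8] / [3]
  Insert 1 (step 9): P = [1, 3, 4, 5, 6, 7, 9] / [2] / [8];  Q = [1, 2, 4, 5, 6, 7, 8] / [3] / [9]
Final shape: (7, 1, 1).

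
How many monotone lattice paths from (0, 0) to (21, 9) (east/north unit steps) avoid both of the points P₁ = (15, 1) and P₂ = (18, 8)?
Number of paths = 8017682

Inclusion–exclusion. Total paths: C(30, 21) = 14307150. Through P₁: C(16, 15)·C(14, 6) = 48048. Through P₂: C(26, 18)·C(4, 3) = 6249100. Since P₁ is strictly southwest of P₂, a monotone path through both must visit P₁ then P₂; paths through both = C(16, 15)·C(10, 3)·C(4, 3) = 7680. Avoid both = 14307150 − 48048 − 6249100 + 7680 = 8017682.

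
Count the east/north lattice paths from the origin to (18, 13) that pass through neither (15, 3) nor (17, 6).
Number of paths = 205277403

Inclusion–exclusion. Total paths: C(31, 18) = 206253075. Through P₁: C(18, 15)·C(13, 3) = 233376. Through P₂: C(23, 17)·C(8, 1) = 807576. Since P₁ is strictly southwest of P₂, a monotone path through both must visit P₁ then P₂; paths through both = C(18, 15)·C(5, 2)·C(8, 1) = 65280. Avoid both = 206253075 − 233376 − 807576 + 65280 = 205277403.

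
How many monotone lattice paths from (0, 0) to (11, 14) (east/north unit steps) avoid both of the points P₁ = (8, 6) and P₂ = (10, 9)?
Number of paths = 3587817

Inclusion–exclusion. Total paths: C(25, 11) = 4457400. Through P₁: C(14, 8)·C(11, 3) = 495495. Through P₂: C(19, 10)·C(6, 1) = 554268. Since P₁ is strictly southwest of P₂, a monotone path through both must visit P₁ then P₂; paths through both = C(14, 8)·C(5, 2)·C(6, 1) = 180180. Avoid both = 4457400 − 495495 − 554268 + 180180 = 3587817.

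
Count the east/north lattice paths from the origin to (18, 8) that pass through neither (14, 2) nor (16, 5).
Number of paths = 1345585

Inclusion–exclusion. Total paths: C(26, 18) = 1562275. Through P₁: C(16, 14)·C(10, 4) = 25200. Through P₂: C(21, 16)·C(5, 2) = 203490. Since P₁ is strictly southwest of P₂, a monotone path through both must visit P₁ then P₂; paths through both = C(16, 14)·C(5, 2)·C(5, 2) = 12000. Avoid both = 1562275 − 25200 − 203490 + 12000 = 1345585.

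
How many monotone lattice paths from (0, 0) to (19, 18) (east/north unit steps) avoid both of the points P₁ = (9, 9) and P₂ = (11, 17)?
Number of paths = 13007637020

Inclusion–exclusion. Total paths: C(37, 19) = 17672631900. Through P₁: C(18, 9)·C(19, 10) = 4491418360. Through P₂: C(28, 11)·C(9, 8) = 193267620. Since P₁ is strictly southwest of P₂, a monotone path through both must visit P₁ then P₂; paths through both = C(18, 9)·C(10, 2)·C(9, 8) = 19691100. Avoid both = 17672631900 − 4491418360 − 193267620 + 19691100 = 13007637020.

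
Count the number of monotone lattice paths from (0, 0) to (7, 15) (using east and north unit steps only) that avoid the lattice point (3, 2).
Number of paths = 146744

Total paths from (0, 0) to (7, 15): C(22, 7) = 170544. Paths through (3, 2): (paths (0, 0) → (3, 2)) × (paths (3, 2) → (7, 15)) = C(5, 3) · C(17, 4) = 10 · 2380 = 23800. Avoidance count = 170544 − 23800 = 146744.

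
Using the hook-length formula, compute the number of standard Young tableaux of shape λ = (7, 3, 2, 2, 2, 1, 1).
# SYT of shape (7, 3, 2, 2, 2, 1, 1) = 5937624

Hook-length formula: f^λ = n! / Π hook(c), product over all cells c of the Young diagram. For λ = (7, 3, 2, 2, 2, 1, 1), n = 18 boxes. Hook lengths by row (left-to-right, top-to-bottom): [13, 10, 6, 4, 3, 2, 1]; [8, 5, 1]; [6, 3]; [5, 2]; [4, 1]; [2]; [1]. Product of hooks = 1078272000. So f^λ = 18! / 1078272000 = 6402373705728000 / 1078272000 = 5937624.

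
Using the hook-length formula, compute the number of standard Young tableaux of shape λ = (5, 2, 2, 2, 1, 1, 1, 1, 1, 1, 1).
# SYT of shape (5, 2, 2, 2, 1, 1, 1, 1, 1, 1, 1) = 339456

Hook-length formula: f^λ = n! / Π hook(c), product over all cells c of the Young diagram. For λ = (5, 2, 2, 2, 1, 1, 1, 1, 1, 1, 1), n = 18 boxes. Hook lengths by row (left-to-right, top-to-bottom): [15, 7, 3, 2, 1]; [11, 3]; [10, 2]; [9, 1]; [7]; [6]; [5]; [4]; [3]; [2]; [1]. Product of hooks = 18860688000. So f^λ = 18! / 18860688000 = 6402373705728000 / 18860688000 = 339456.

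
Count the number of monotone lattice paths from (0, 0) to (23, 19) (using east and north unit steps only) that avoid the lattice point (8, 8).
Number of paths = 347339631600

Total paths from (0, 0) to (23, 19): C(42, 23) = 446775310800. Paths through (8, 8): (paths (0, 0) → (8, 8)) × (paths (8, 8) → (23, 19)) = C(16, 8) · C(26, 15) = 12870 · 7726160 = 99435679200. Avoidance count = 446775310800 − 99435679200 = 347339631600.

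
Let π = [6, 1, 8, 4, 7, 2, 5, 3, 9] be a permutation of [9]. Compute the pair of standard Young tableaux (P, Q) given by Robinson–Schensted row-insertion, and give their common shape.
P = [1, 2, 3, 9] / [4, 5] / [6, 7] / [8];  Q = [1, 3, 5, 9] / [2, 4] / [6, 7] / [8];  common shape = (4, 2, 2, 1)

Row-insert the values π_1, π_2, … into P one at a time, bumping the leftmost entry strictly greater than the inserted value down to the next row. The recording tableau Q records, in position (i, j), the step at which that cell was added to P.
  Insert 6 (step 1): P = [6];  Q = [1]
  Insert 1 (step 2): P = [1] / [6];  Q = [1] / [2]
  Insert 8 (step 3): P = [1, 8] / [6];  Q = [1, 3] / [2]
  Insert 4 (step 4): P = [1, 4] / [6, 8];  Q = [1, 3] / [2, 4]
  Insert 7 (step 5): P = [1, 4, 7] / [6, 8];  Q = [1, 3, 5] / [2, 4]
  Insert 2 (step 6): P = [1, 2, 7] / [4, 8] / [6];  Q = [1, 3, 5] / [2, 4] / [6]
  Insert 5 (step 7): P = [1, 2, 5] / [4, 7] / [6, 8];  Q = [1, 3, 5] / [2, 4] / [6, 7]
  Insert 3 (step 8): P = [1, 2, 3] / [4, 5] / [6, 7] / [8];  Q = [1, 3, 5] / [2, 4] / [6, 7] / [8]
  Insert 9 (step 9): P = [1, 2, 3, 9] / [4, 5] / [6, 7] / [8];  Q = [1, 3, 5, 9] / [2, 4] / [6, 7] / [8]
Final shape: (4, 2, 2, 1).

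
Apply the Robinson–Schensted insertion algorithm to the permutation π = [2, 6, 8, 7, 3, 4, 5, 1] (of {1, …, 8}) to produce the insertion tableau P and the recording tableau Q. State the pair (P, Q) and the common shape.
P = [1, 3, 4, 5] / [2, 7] / [6] / [8];  Q = [1, 2, 3, 7] / [4, 6] / [5] / [8];  common shape = (4, 2, 1, 1)

Row-insert the values π_1, π_2, … into P one at a time, bumping the leftmost entry strictly greater than the inserted value down to the next row. The recording tableau Q records, in position (i, j), the step at which that cell was added to P.
  Insert 2 (step 1): P = [2];  Q = [1]
  Insert 6 (step 2): P = [2, 6];  Q = [1, 2]
  Insert 8 (step 3): P = [2, 6, 8];  Q = [1, 2, 3]
  Insert 7 (step 4): P = [2, 6, 7] / [8];  Q = [1, 2, 3] / [4]
  Insert 3 (step 5): P = [2, 3, 7] / [6] / [8];  Q = [1, 2, 3] / [4] / [5]
  Insert 4 (step 6): P = [2, 3, 4] / [6, 7] / [8];  Q = [1, 2, 3] / [4, 6] / [5]
  Insert 5 (step 7): P = [2, 3, 4, 5] / [6, 7] / [8];  Q = [1, 2, 3, 7] / [4, 6] / [5]
  Insert 1 (step 8): P = [1, 3, 4, 5] / [2, 7] / [6] / [8];  Q = [1, 2, 3, 7] / [4, 6] / [5] / [8]
Final shape: (4, 2, 1, 1).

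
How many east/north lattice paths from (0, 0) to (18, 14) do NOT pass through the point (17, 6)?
Number of paths = 470527077

Total paths from (0, 0) to (18, 14): C(32, 18) = 471435600. Paths through (17, 6): (paths (0, 0) → (17, 6)) × (paths (17, 6) → (18, 14)) = C(23, 17) · C(9, 1) = 100947 · 9 = 908523. Avoidance count = 471435600 − 908523 = 470527077.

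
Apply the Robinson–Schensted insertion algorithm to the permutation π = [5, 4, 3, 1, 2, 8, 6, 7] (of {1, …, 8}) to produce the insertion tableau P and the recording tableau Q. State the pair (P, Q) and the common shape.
P = [1, 2, 6, 7] / [3, 8] / [4] / [5];  Q = [1, 5, 6, 8] / [2, 7] / [3] / [4];  common shape = (4, 2, 1, 1)

Row-insert the values π_1, π_2, … into P one at a time, bumping the leftmost entry strictly greater than the inserted value down to the next row. The recording tableau Q records, in position (i, j), the step at which that cell was added to P.
  Insert 5 (step 1): P = [5];  Q = [1]
  Insert 4 (step 2): P = [4] / [5];  Q = [1] / [2]
  Insert 3 (step 3): P = [3] / [4] / [5];  Q = [1] / [2] / [3]
  Insert 1 (step 4): P = [1] / [3] / [4] / [5];  Q = [1] / [2] / [3] / [4]
  Insert 2 (step 5): P = [1, 2] / [3] / [4] / [5];  Q = [1, 5] / [2] / [3] / [4]
  Insert 8 (step 6): P = [1, 2, 8] / [3] / [4] / [5];  Q = [1, 5, 6] / [2] / [3] / [4]
  Insert 6 (step 7): P = [1, 2, 6] / [3, 8] / [4] / [5];  Q = [1, 5, 6] / [2, 7] / [3] / [4]
  Insert 7 (step 8): P = [1, 2, 6, 7] / [3, 8] / [4] / [5];  Q = [1, 5, 6, 8] / [2, 7] / [3] / [4]
Final shape: (4, 2, 1, 1).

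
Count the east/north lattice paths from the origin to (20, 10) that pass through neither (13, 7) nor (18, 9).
Number of paths = 11565900

Inclusion–exclusion. Total paths: C(30, 20) = 30045015. Through P₁: C(20, 13)·C(10, 7) = 9302400. Through P₂: C(27, 18)·C(3, 2) = 14060475. Since P₁ is strictly southwest of P₂, a monotone path through both must visit P₁ then P₂; paths through both = C(20, 13)·C(7, 5)·C(3, 2) = 4883760. Avoid both = 30045015 − 9302400 − 14060475 + 4883760 = 11565900.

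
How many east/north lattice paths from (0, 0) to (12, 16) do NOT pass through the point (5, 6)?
Number of paths = 21436779

Total paths from (0, 0) to (12, 16): C(28, 12) = 30421755. Paths through (5, 6): (paths (0, 0) → (5, 6)) × (paths (5, 6) → (12, 16)) = C(11, 5) · C(17, 7) = 462 · 19448 = 8984976. Avoidance count = 30421755 − 8984976 = 21436779.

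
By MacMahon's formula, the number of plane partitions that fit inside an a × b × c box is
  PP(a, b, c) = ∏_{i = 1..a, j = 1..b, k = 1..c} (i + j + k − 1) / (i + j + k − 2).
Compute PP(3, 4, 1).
PP(3, 4, 1) = 35

Evaluate the triple product over i = 1..3, j = 1..4, k = 1..1. The factors are (2/1) · (3/2) · (4/3) · (5/4) · (3/2) · (4/3) · (5/4) · (6/5) · … (12 factors total). The numerators and denominators telescope so the product is an integer; carrying out the multiplication exactly gives PP(3, 4, 1) = 35.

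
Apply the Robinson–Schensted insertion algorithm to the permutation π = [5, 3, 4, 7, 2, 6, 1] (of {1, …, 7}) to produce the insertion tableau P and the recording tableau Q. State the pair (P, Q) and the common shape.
P = [1, 4, 6] / [2, 7] / [3] / [5];  Q = [1, 3, 4] / [2, 6] / [5] / [7];  common shape = (3, 2, 1, 1)

Row-insert the values π_1, π_2, … into P one at a time, bumping the leftmost entry strictly greater than the inserted value down to the next row. The recording tableau Q records, in position (i, j), the step at which that cell was added to P.
  Insert 5 (step 1): P = [5];  Q = [1]
  Insert 3 (step 2): P = [3] / [5];  Q = [1] / [2]
  Insert 4 (step 3): P = [3, 4] / [5];  Q = [1, 3] / [2]
  Insert 7 (step 4): P = [3, 4, 7] / [5];  Q = [1, 3, 4] / [2]
  Insert 2 (step 5): P = [2, 4, 7] / [3] / [5];  Q = [1, 3, 4] / [2] / [5]
  Insert 6 (step 6): P = [2, 4, 6] / [3, 7] / [5];  Q = [1, 3, 4] / [2, 6] / [5]
  Insert 1 (step 7): P = [1, 4, 6] / [2, 7] / [3] / [5];  Q = [1, 3, 4] / [2, 6] / [5] / [7]
Final shape: (3, 2, 1, 1).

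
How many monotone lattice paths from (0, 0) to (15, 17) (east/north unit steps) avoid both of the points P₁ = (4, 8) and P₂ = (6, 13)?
Number of paths = 470615565

Inclusion–exclusion. Total paths: C(32, 15) = 565722720. Through P₁: C(12, 4)·C(20, 11) = 83140200. Through P₂: C(19, 6)·C(13, 9) = 19399380. Since P₁ is strictly southwest of P₂, a monotone path through both must visit P₁ then P₂; paths through both = C(12, 4)·C(7, 2)·C(13, 9) = 7432425. Avoid both = 565722720 − 83140200 − 19399380 + 7432425 = 470615565.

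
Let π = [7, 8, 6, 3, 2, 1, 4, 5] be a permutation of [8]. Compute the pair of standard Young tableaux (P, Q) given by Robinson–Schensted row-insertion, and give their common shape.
P = [1, 4, 5] / [2, 8] / [3] / [6] / [7];  Q = [1, 2, 8] / [3, 7] / [4] / [5] / [6];  common shape = (3, 2, 1, 1, 1)

Row-insert the values π_1, π_2, … into P one at a time, bumping the leftmost entry strictly greater than the inserted value down to the next row. The recording tableau Q records, in position (i, j), the step at which that cell was added to P.
  Insert 7 (step 1): P = [7];  Q = [1]
  Insert 8 (step 2): P = [7, 8];  Q = [1, 2]
  Insert 6 (step 3): P = [6, 8] / [7];  Q = [1, 2] / [3]
  Insert 3 (step 4): P = [3, 8] / [6] / [7];  Q = [1, 2] / [3] / [4]
  Insert 2 (step 5): P = [2, 8] / [3] / [6] / [7];  Q = [1, 2] / [3] / [4] / [5]
  Insert 1 (step 6): P = [1, 8] / [2] / [3] / [6] / [7];  Q = [1, 2] / [3] / [4] / [5] / [6]
  Insert 4 (step 7): P = [1, 4] / [2, 8] / [3] / [6] / [7];  Q = [1, 2] / [3, 7] / [4] / [5] / [6]
  Insert 5 (step 8): P = [1, 4, 5] / [2, 8] / [3] / [6] / [7];  Q = [1, 2, 8] / [3, 7] / [4] / [5] / [6]
Final shape: (3, 2, 1, 1, 1).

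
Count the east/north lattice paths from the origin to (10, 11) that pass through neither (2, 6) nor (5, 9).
Number of paths = 286398

Inclusion–exclusion. Total paths: C(21, 10) = 352716. Through P₁: C(8, 2)·C(13, 8) = 36036. Through P₂: C(14, 5)·C(7, 5) = 42042. Since P₁ is strictly southwest of P₂, a monotone path through both must visit P₁ then P₂; paths through both = C(8, 2)·C(6, 3)·C(7, 5) = 11760. Avoid both = 352716 − 36036 − 42042 + 11760 = 286398.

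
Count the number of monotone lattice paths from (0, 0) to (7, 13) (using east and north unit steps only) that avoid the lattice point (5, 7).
Number of paths = 55344

Total paths from (0, 0) to (7, 13): C(20, 7) = 77520. Paths through (5, 7): (paths (0, 0) → (5, 7)) × (paths (5, 7) → (7, 13)) = C(12, 5) · C(8, 2) = 792 · 28 = 22176. Avoidance count = 77520 − 22176 = 55344.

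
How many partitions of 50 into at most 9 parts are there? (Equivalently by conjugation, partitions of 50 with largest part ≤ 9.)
p(50, parts ≤ 9) = 45812

Use the recurrence p(n, m) = p(n, m−1) + p(n−m, m): either the largest part is < m (count p(n, m−1)) or the largest part is exactly m (remove one copy of m, count p(n−m, m)). With p(0, ·) = 1 this gives p(50, parts ≤ 9) = 45812. (By conjugating Young diagrams, this also counts partitions of 50 into at most 9 parts.)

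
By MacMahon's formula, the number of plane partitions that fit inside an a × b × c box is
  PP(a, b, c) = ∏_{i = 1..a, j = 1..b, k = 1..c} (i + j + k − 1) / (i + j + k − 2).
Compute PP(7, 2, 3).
PP(7, 2, 3) = 4950

Evaluate the triple product over i = 1..7, j = 1..2, k = 1..3. The factors are (2/1) · (3/2) · (4/3) · (3/2) · (4/3) · (5/4) · (3/2) · (4/3) · … (42 factors total). The numerators and denominators telescope so the product is an integer; carrying out the multiplication exactly gives PP(7, 2, 3) = 4950.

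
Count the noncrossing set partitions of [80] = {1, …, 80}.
C_80 = 1136359577947336271931632877004667456667613940

These noncrossing partitions are counted by the Catalan number C_n = (1/(n + 1)) · C(2n, n). For n = 80: C_80 = (1/81) · C(160, 80) = 92045125813734238026462263037378063990076729140/81 = 1136359577947336271931632877004667456667613940.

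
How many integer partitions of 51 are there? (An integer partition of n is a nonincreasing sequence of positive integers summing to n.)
p(51) = 239943

Compute p(n) via the recurrence p(n, m) = p(n, m−1) + p(n−m, m), where p(n, m) counts partitions of n with all parts ≤ m and p(n) = p(n, n). The base cases are p(0, m) = 1 and p(n, 0) = 0 for n > 0. Filling the table yields p(51) = 239943. (Euler's pentagonal recurrence is an alternative.)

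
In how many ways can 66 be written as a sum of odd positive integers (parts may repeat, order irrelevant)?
p_odd(66) = 20132

Enumerate partitions using only odd parts via the recurrence o(n, m) = o(n, m−2) + o(n−m, m) over odd m, starting from the largest odd part ≤ n. This gives p_odd(66) = 20132. (Euler's theorem: equals the count of distinct-part partitions.)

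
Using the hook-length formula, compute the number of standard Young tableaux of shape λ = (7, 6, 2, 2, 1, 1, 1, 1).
# SYT of shape (7, 6, 2, 2, 1, 1, 1, 1) = 277134000

Hook-length formula: f^λ = n! / Π hook(c), product over all cells c of the Young diagram. For λ = (7, 6, 2, 2, 1, 1, 1, 1), n = 21 boxes. Hook lengths by row (left-to-right, top-to-bottom): [14, 9, 6, 5, 4, 3, 1]; [12, 7, 4, 3, 2, 1]; [7, 2]; [6, 1]; [4]; [3]; [2]; [1]. Product of hooks = 184354652160. So f^λ = 21! / 184354652160 = 51090942171709440000 / 184354652160 = 277134000.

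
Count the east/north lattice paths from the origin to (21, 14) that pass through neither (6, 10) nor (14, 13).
Number of paths = 2139024552

Inclusion–exclusion. Total paths: C(35, 21) = 2319959400. Through P₁: C(16, 6)·C(19, 15) = 31039008. Through P₂: C(27, 14)·C(8, 7) = 160466400. Since P₁ is strictly southwest of P₂, a monotone path through both must visit P₁ then P₂; paths through both = C(16, 6)·C(11, 8)·C(8, 7) = 10570560. Avoid both = 2319959400 − 31039008 − 160466400 + 10570560 = 2139024552.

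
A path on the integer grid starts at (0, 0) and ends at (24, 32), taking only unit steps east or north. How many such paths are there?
Number of paths = 4355031703297275

A monotone lattice path from (0, 0) to (24, 32) consists of 24 east steps and 32 north steps in some order, so it is determined by which 24 of the 56 steps are east. The count is C(56, 24) = 4355031703297275.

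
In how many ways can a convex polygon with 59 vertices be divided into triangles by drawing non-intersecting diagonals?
C_57 = 26700952856774851904245220912664

These polygon triangulations are counted by the Catalan number C_n = (1/(n + 1)) · C(2n, n). For n = 57: C_57 = (1/58) · C(114, 57) = 1548655265692941410446222812934512/58 = 26700952856774851904245220912664.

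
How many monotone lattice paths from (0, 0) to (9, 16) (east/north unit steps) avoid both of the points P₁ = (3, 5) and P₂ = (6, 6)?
Number of paths = 1149719

Inclusion–exclusion. Total paths: C(25, 9) = 2042975. Through P₁: C(8, 3)·C(17, 6) = 693056. Through P₂: C(12, 6)·C(13, 3) = 264264. Since P₁ is strictly southwest of P₂, a monotone path through both must visit P₁ then P₂; paths through both = C(8, 3)·C(4, 3)·C(13, 3) = 64064. Avoid both = 2042975 − 693056 − 264264 + 64064 = 1149719.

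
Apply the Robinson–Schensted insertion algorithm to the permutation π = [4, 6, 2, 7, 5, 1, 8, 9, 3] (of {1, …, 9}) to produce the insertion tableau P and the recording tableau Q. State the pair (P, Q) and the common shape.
P = [1, 3, 7, 8, 9] / [2, 5] / [4, 6];  Q = [1, 2, 4, 7, 8] / [3, 5] / [6, 9];  common shape = (5, 2, 2)

Row-insert the values π_1, π_2, … into P one at a time, bumping the leftmost entry strictly greater than the inserted value down to the next row. The recording tableau Q records, in position (i, j), the step at which that cell was added to P.
  Insert 4 (step 1): P = [4];  Q = [1]
  Insert 6 (step 2): P = [4, 6];  Q = [1, 2]
  Insert 2 (step 3): P = [2, 6] / [4];  Q = [1, 2] / [3]
  Insert 7 (step 4): P = [2, 6, 7] / [4];  Q = [1, 2, 4] / [3]
  Insert 5 (step 5): P = [2, 5, 7] / [4, 6];  Q = [1, 2, 4] / [3, 5]
  Insert 1 (step 6): P = [1, 5, 7] / [2, 6] / [4];  Q = [1, 2, 4] / [3, 5] / [6]
  Insert 8 (step 7): P = [1, 5, 7, 8] / [2, 6] / [4];  Q = [1, 2, 4, 7] / [3, 5] / [6]
  Insert 9 (step 8): P = [1, 5, 7, 8, 9] / [2, 6] / [4];  Q = [1, 2, 4, 7, 8] / [3, 5] / [6]
  Insert 3 (step 9): P = [1, 3, 7, 8, 9] / [2, 5] / [4, 6];  Q = [1, 2, 4, 7, 8] / [3, 5] / [6, 9]
Final shape: (5, 2, 2).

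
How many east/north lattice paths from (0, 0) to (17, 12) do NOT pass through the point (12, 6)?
Number of paths = 43319367

Total paths from (0, 0) to (17, 12): C(29, 17) = 51895935. Paths through (12, 6): (paths (0, 0) → (12, 6)) × (paths (12, 6) → (17, 12)) = C(18, 12) · C(11, 5) = 18564 · 462 = 8576568. Avoidance count = 51895935 − 8576568 = 43319367.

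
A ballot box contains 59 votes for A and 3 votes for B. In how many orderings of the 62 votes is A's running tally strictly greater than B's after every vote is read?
Strict-lead orderings = 34160

Total orderings of the 62 votes with 59 for A: C(62, 59) = 37820. By the Bertrand ballot formula (Cycle Lemma / reflection principle), the number of orderings in which A is strictly ahead of B throughout is (p − q)/(p + q) · C(p + q, p) = (59 − 3)/(59 + 3) · 37820 = 34160.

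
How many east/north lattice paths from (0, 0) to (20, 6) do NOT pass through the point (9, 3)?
Number of paths = 150150

Total paths from (0, 0) to (20, 6): C(26, 20) = 230230. Paths through (9, 3): (paths (0, 0) → (9, 3)) × (paths (9, 3) → (20, 6)) = C(12, 9) · C(14, 11) = 220 · 364 = 80080. Avoidance count = 230230 − 80080 = 150150.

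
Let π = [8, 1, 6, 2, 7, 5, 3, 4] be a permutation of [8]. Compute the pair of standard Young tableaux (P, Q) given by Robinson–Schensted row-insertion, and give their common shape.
P = [1, 2, 3, 4] / [5, 7] / [6] / [8];  Q = [1, 3, 5, 8] / [2, 6] / [4] / [7];  common shape = (4, 2, 1, 1)

Row-insert the values π_1, π_2, … into P one at a time, bumping the leftmost entry strictly greater than the inserted value down to the next row. The recording tableau Q records, in position (i, j), the step at which that cell was added to P.
  Insert 8 (step 1): P = [8];  Q = [1]
  Insert 1 (step 2): P = [1] / [8];  Q = [1] / [2]
  Insert 6 (step 3): P = [1, 6] / [8];  Q = [1, 3] / [2]
  Insert 2 (step 4): P = [1, 2] / [6] / [8];  Q = [1, 3] / [2] / [4]
  Insert 7 (step 5): P = [1, 2, 7] / [6] / [8];  Q = [1, 3, 5] / [2] / [4]
  Insert 5 (step 6): P = [1, 2, 5] / [6, 7] / [8];  Q = [1, 3, 5] / [2, 6] / [4]
  Insert 3 (step 7): P = [1, 2, 3] / [5, 7] / [6] / [8];  Q = [1, 3, 5] / [2, 6] / [4] / [7]
  Insert 4 (step 8): P = [1, 2, 3, 4] / [5, 7] / [6] / [8];  Q = [1, 3, 5, 8] / [2, 6] / [4] / [7]
Final shape: (4, 2, 1, 1).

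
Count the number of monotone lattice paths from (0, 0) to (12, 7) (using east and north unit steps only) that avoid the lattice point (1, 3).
Number of paths = 44928

Total paths from (0, 0) to (12, 7): C(19, 12) = 50388. Paths through (1, 3): (paths (0, 0) → (1, 3)) × (paths (1, 3) → (12, 7)) = C(4, 1) · C(15, 11) = 4 · 1365 = 5460. Avoidance count = 50388 − 5460 = 44928.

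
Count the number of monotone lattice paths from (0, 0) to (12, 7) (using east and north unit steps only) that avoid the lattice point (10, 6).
Number of paths = 26364

Total paths from (0, 0) to (12, 7): C(19, 12) = 50388. Paths through (10, 6): (paths (0, 0) → (10, 6)) × (paths (10, 6) → (12, 7)) = C(16, 10) · C(3, 2) = 8008 · 3 = 24024. Avoidance count = 50388 − 24024 = 26364.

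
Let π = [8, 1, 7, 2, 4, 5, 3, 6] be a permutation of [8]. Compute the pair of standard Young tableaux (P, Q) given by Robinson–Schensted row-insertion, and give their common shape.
P = [1, 2, 3, 5, 6] / [4] / [7] / [8];  Q = [1, 3, 5, 6, 8] / [2] / [4] / [7];  common shape = (5, 1, 1, 1)

Row-insert the values π_1, π_2, … into P one at a time, bumping the leftmost entry strictly greater than the inserted value down to the next row. The recording tableau Q records, in position (i, j), the step at which that cell was added to P.
  Insert 8 (step 1): P = [8];  Q = [1]
  Insert 1 (step 2): P = [1] / [8];  Q = [1] / [2]
  Insert 7 (step 3): P = [1, 7] / [8];  Q = [1, 3] / [2]
  Insert 2 (step 4): P = [1, 2] / [7] / [8];  Q = [1, 3] / [2] / [4]
  Insert 4 (step 5): P = [1, 2, 4] / [7] / [8];  Q = [1, 3, 5] / [2] / [4]
  Insert 5 (step 6): P = [1, 2, 4, 5] / [7] / [8];  Q = [1, 3, 5, 6] / [2] / [4]
  Insert 3 (step 7): P = [1, 2, 3, 5] / [4] / [7] / [8];  Q = [1, 3, 5, 6] / [2] / [4] / [7]
  Insert 6 (step 8): P = [1, 2, 3, 5, 6] / [4] / [7] / [8];  Q = [1, 3, 5, 6, 8] / [2] / [4] / [7]
Final shape: (5, 1, 1, 1).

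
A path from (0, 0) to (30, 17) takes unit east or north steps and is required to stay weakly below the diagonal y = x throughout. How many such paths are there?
Number of paths = 1237956266316

By the reflection principle (André's argument), the number of monotone paths to (30, 17) with n ≤ m that never go above y = x is C(47, 30) − C(47, 31) = 2741188875414 − 1503232609098 = 1237956266316.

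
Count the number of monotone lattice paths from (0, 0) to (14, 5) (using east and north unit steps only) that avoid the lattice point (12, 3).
Number of paths = 8898

Total paths from (0, 0) to (14, 5): C(19, 14) = 11628. Paths through (12, 3): (paths (0, 0) → (12, 3)) × (paths (12, 3) → (14, 5)) = C(15, 12) · C(4, 2) = 455 · 6 = 2730. Avoidance count = 11628 − 2730 = 8898.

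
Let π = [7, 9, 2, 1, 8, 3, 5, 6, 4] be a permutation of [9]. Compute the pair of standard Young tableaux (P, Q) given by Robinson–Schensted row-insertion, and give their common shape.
P = [1, 3, 4, 6] / [2, 5] / [7, 8] / [9];  Q = [1, 2, 7, 8] / [3, 5] / [4, 6] / [9];  common shape = (4, 2, 2, 1)

Row-insert the values π_1, π_2, … into P one at a time, bumping the leftmost entry strictly greater than the inserted value down to the next row. The recording tableau Q records, in position (i, j), the step at which that cell was added to P.
  Insert 7 (step 1): P = [7];  Q = [1]
  Insert 9 (step 2): P = [7, 9];  Q = [1, 2]
  Insert 2 (step 3): P = [2, 9] / [7];  Q = [1, 2] / [3]
  Insert 1 (step 4): P = [1, 9] / [2] / [7];  Q = [1, 2] / [3] / [4]
  Insert 8 (step 5): P = [1, 8] / [2, 9] / [7];  Q = [1, 2] / [3, 5] / [4]
  Insert 3 (step 6): P = [1, 3] / [2, 8] / [7, 9];  Q = [1, 2] / [3, 5] / [4, 6]
  Insert 5 (step 7): P = [1, 3, 5] / [2, 8] / [7, 9];  Q = [1, 2, 7] / [3, 5] / [4, 6]
  Insert 6 (step 8): P = [1, 3, 5, 6] / [2, 8] / [7, 9];  Q = [1, 2, 7, 8] / [3, 5] / [4, 6]
  Insert 4 (step 9): P = [1, 3, 4, 6] / [2, 5] / [7, 8] / [9];  Q = [1, 2, 7, 8] / [3, 5] / [4, 6] / [9]
Final shape: (4, 2, 2, 1).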